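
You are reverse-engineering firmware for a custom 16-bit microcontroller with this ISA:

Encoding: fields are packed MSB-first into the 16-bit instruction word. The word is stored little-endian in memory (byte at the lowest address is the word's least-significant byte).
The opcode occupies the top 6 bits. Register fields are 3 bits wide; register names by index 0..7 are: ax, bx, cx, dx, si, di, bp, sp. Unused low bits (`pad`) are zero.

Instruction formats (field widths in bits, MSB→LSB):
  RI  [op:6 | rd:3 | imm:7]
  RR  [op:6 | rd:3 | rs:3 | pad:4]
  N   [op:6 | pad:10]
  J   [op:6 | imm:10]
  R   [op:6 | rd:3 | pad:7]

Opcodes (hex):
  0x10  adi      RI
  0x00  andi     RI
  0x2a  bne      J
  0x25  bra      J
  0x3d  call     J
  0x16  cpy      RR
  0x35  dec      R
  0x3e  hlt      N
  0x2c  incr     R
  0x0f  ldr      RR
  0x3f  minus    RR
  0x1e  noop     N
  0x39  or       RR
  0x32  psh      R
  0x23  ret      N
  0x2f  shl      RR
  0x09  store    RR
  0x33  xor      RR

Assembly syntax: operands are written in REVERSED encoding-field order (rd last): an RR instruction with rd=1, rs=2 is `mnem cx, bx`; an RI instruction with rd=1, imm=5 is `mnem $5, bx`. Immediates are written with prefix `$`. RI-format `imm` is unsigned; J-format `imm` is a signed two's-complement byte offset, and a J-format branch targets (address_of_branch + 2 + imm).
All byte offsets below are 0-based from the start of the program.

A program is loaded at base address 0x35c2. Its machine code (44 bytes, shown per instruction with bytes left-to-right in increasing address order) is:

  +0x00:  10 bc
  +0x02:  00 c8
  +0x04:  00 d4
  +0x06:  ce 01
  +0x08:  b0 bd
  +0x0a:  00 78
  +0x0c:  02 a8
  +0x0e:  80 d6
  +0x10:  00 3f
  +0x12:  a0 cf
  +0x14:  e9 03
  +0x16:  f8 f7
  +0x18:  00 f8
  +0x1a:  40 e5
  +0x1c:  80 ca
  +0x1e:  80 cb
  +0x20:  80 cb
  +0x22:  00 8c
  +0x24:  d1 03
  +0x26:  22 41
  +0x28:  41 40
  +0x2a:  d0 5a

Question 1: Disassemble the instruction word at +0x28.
off 0x28: read 41 40 as little → 0x4041
  opcode bits[15:10]=0x10: adi/RI
  rd@[9:7]=0x0 ⇒ ax
  imm@[6:0]=0x41 ⇒ $65

adi $65, ax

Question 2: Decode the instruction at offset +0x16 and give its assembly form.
+0x16: f8 f7 ⇒ word 0xf7f8 (little)
  top 6b → 0x3d → call [J]
  imm@[9:0]=0x3f8 (s10→-8) ⇒ $-8

call $-8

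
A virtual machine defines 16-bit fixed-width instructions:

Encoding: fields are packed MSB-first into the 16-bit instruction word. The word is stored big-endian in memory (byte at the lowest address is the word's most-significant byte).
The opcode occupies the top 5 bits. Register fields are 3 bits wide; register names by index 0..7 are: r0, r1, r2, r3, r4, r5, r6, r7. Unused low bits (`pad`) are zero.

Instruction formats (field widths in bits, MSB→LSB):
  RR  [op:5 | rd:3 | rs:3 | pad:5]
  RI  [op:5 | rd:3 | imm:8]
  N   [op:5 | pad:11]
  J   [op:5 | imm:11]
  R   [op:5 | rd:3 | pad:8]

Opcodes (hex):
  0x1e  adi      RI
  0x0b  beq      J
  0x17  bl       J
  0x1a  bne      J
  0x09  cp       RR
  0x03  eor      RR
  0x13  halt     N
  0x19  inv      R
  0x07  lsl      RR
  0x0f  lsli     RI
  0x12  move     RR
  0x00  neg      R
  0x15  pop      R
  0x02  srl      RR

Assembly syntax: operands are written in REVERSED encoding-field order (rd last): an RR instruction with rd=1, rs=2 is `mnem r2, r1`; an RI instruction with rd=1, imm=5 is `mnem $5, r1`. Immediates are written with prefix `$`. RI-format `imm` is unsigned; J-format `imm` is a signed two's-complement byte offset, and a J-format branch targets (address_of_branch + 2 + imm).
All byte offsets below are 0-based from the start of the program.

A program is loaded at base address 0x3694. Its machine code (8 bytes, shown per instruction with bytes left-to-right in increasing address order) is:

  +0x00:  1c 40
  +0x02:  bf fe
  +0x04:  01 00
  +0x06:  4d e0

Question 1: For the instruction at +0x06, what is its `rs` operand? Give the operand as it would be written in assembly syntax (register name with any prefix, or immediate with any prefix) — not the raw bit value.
r7

+0x06: 4d e0 ⇒ word 0x4de0 (big)
  op=0x4de0>>11=0x9 ⇒ cp (RR)
  rd@[10:8]=0x5 ⇒ r5
  rs@[7:5]=0x7 ⇒ r7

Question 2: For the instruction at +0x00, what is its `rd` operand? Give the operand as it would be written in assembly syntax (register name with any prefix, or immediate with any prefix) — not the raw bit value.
off 0x00: read 1c 40 as big → 0x1c40
  top 5b → 0x3 → eor [RR]
  rd: (w>>8)&0x7=0x4 → r4
  rs: (w>>5)&0x7=0x2 → r2

r4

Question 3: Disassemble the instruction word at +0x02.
+0x02: bf fe ⇒ word 0xbffe (big)
  opcode bits[15:11]=0x17: bl/J
  imm: (w>>0)&0x7ff=0x7fe (s11→-2) → $-2

bl $-2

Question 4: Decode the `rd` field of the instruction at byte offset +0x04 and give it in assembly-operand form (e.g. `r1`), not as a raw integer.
off 0x04: read 01 00 as big → 0x0100
  opcode bits[15:11]=0x0: neg/R
  rd: (w>>8)&0x7=0x1 → r1

r1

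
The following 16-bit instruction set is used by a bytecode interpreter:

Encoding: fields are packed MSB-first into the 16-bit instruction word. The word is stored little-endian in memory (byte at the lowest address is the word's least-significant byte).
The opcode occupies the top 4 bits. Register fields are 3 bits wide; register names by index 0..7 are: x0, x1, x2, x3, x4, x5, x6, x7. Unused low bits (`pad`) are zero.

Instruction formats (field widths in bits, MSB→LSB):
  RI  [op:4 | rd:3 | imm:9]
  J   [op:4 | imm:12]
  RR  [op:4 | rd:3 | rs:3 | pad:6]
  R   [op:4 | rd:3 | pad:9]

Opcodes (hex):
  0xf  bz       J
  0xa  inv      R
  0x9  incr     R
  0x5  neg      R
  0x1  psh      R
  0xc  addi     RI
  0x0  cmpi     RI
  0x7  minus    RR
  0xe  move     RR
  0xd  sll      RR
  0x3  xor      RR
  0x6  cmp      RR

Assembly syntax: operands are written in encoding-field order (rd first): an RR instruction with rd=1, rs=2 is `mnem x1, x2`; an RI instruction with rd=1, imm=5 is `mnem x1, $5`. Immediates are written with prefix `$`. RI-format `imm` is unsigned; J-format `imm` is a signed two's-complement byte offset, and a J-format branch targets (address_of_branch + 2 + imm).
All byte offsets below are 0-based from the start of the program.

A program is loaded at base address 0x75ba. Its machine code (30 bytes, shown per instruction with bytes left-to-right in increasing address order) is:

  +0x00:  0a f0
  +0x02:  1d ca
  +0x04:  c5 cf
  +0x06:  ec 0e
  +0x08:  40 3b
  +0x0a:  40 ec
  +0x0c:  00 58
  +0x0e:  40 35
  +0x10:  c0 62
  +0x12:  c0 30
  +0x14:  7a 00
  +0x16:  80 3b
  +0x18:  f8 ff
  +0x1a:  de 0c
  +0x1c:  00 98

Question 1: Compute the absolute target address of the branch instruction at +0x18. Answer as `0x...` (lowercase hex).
+0x18: f8 ff ⇒ word 0xfff8 (little)
  opcode bits[15:12]=0xf: bz/J
  [11:0] imm=4088 (s12→-8) = $-8
  target = base 0x75ba + off 0x18 + 2 + imm -8 = 0x75cc

0x75cc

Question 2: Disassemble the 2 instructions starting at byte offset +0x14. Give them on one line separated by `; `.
cmpi x0, $122; xor x5, x6

@+14  little-endian(7a 00) = 0x007a
  opcode bits[15:12]=0x0: cmpi/RI
  rd: (w>>9)&0x7=0x0 → x0
  imm: (w>>0)&0x1ff=0x7a → $122
@+16  little-endian(80 3b) = 0x3b80
  opcode bits[15:12]=0x3: xor/RR
  rd: (w>>9)&0x7=0x5 → x5
  rs: (w>>6)&0x7=0x6 → x6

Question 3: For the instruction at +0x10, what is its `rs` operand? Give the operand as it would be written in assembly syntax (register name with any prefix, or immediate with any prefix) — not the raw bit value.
x3

[10] c0 62 → 0x62c0
  opcode bits[15:12]=0x6: cmp/RR
  rd@[11:9]=0x1 ⇒ x1
  rs@[8:6]=0x3 ⇒ x3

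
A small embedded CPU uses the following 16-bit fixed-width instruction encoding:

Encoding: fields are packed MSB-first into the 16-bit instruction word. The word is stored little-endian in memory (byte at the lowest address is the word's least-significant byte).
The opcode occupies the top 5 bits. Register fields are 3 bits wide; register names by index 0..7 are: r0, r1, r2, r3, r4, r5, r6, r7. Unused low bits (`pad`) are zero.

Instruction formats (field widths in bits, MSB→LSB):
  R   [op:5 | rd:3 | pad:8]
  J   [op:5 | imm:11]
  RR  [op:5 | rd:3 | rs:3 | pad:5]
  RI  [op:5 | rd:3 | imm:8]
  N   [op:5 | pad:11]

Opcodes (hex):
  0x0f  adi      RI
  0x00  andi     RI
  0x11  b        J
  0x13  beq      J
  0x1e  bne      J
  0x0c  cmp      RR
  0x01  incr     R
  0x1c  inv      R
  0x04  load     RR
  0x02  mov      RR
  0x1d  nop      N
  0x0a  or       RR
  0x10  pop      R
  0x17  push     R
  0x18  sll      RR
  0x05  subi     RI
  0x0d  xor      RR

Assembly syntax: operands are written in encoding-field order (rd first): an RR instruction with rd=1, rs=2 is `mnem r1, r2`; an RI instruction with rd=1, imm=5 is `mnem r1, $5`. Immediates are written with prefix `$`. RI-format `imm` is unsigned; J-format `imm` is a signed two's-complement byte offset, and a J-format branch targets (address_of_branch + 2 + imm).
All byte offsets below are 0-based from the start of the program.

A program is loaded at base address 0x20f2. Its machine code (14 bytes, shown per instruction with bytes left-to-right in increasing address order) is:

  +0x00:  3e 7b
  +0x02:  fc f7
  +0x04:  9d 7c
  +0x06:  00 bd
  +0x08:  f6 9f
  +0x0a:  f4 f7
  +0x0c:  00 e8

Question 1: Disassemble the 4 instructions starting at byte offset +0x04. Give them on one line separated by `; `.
adi r4, $157; push r5; beq $-10; bne $-12

@+04  little-endian(9d 7c) = 0x7c9d
  op=0x7c9d>>11=0xf ⇒ adi (RI)
  rd@[10:8]=0x4 ⇒ r4
  imm@[7:0]=0x9d ⇒ $157
@+06  little-endian(00 bd) = 0xbd00
  op=0xbd00>>11=0x17 ⇒ push (R)
  rd@[10:8]=0x5 ⇒ r5
@+08  little-endian(f6 9f) = 0x9ff6
  op=0x9ff6>>11=0x13 ⇒ beq (J)
  imm@[10:0]=0x7f6 (s11→-10) ⇒ $-10
@+0a  little-endian(f4 f7) = 0xf7f4
  op=0xf7f4>>11=0x1e ⇒ bne (J)
  imm@[10:0]=0x7f4 (s11→-12) ⇒ $-12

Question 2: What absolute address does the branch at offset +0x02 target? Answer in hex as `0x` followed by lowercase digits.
off 0x02: read fc f7 as little → 0xf7fc
  opcode bits[15:11]=0x1e: bne/J
  imm: (w>>0)&0x7ff=0x7fc (s11→-4) → $-4
  target = base 0x20f2 + off 0x02 + 2 + imm -4 = 0x20f2

0x20f2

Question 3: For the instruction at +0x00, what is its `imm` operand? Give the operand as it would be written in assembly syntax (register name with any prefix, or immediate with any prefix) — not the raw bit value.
$62

@+00  little-endian(3e 7b) = 0x7b3e
  top 5b → 0xf → adi [RI]
  rd@[10:8]=0x3 ⇒ r3
  imm@[7:0]=0x3e ⇒ $62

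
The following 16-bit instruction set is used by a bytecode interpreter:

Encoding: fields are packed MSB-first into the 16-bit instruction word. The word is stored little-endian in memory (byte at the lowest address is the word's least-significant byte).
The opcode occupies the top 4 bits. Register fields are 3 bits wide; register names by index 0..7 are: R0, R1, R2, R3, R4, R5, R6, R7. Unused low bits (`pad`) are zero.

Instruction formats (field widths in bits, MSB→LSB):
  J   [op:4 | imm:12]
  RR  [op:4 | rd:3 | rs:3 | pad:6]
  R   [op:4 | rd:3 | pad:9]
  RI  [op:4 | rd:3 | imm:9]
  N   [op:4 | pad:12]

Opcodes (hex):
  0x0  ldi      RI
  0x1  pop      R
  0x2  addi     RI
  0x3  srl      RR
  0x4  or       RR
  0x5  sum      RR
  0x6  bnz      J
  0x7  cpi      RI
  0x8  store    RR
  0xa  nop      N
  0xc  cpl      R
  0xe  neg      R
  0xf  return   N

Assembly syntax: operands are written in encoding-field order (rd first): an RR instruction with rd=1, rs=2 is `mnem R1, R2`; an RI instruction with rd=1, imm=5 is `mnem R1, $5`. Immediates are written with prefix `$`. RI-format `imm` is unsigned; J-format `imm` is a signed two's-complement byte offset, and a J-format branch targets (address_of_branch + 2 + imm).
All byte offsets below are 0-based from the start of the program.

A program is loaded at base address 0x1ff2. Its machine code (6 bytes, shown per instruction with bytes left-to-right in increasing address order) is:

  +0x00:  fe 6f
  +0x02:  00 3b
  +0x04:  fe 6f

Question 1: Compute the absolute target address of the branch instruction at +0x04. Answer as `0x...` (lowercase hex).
0x1ff6

off 0x04: read fe 6f as little → 0x6ffe
  opcode bits[15:12]=0x6: bnz/J
  imm: (w>>0)&0xfff=0xffe (s12→-2) → $-2
  target = base 0x1ff2 + off 0x04 + 2 + imm -2 = 0x1ff6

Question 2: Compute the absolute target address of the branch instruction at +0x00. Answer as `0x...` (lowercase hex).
@+00  little-endian(fe 6f) = 0x6ffe
  op=0x6ffe>>12=0x6 ⇒ bnz (J)
  [11:0] imm=4094 (s12→-2) = $-2
  target = base 0x1ff2 + off 0x00 + 2 + imm -2 = 0x1ff2

0x1ff2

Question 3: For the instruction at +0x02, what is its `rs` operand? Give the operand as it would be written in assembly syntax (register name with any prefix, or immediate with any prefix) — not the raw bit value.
R4

[02] 00 3b → 0x3b00
  opcode bits[15:12]=0x3: srl/RR
  [11:9] rd=5 = R5
  [8:6] rs=4 = R4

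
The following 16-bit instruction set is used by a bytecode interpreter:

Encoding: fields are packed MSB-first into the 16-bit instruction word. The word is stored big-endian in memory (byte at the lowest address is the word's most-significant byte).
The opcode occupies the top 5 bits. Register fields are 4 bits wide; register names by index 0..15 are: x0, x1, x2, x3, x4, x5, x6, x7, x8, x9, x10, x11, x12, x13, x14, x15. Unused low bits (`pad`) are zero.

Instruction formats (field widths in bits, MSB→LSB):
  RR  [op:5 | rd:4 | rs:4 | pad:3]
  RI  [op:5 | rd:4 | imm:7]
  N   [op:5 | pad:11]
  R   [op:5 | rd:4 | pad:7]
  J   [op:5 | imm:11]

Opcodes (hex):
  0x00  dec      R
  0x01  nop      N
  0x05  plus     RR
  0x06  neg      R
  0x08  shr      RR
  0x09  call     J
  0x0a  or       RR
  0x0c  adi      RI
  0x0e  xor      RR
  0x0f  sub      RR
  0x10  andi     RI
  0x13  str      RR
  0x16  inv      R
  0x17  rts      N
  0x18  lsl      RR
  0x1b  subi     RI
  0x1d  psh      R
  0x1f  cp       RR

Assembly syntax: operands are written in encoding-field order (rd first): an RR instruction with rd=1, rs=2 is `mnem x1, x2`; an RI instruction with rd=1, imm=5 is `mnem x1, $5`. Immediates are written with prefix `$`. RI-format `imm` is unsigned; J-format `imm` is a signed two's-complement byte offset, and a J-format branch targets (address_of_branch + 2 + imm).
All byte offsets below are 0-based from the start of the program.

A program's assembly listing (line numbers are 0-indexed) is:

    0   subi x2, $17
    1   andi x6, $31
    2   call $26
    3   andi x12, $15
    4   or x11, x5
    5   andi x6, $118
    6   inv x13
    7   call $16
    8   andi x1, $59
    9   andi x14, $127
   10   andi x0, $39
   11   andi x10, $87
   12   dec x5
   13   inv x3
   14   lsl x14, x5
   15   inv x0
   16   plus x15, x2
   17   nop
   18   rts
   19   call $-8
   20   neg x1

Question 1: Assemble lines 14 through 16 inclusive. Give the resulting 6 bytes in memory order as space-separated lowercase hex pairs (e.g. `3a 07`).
L14: lsl op=0x18:5|rd=14:4|rs=5:4|pad=0:3 ⇒ 0xc728 ⇒ big c7 28
L15: inv op=0x16:5|rd=0:4|pad=0:7 ⇒ 0xb000 ⇒ big b0 00
L16: plus op=0x5:5|rd=15:4|rs=2:4|pad=0:3 ⇒ 0x2f90 ⇒ big 2f 90

c7 28 b0 00 2f 90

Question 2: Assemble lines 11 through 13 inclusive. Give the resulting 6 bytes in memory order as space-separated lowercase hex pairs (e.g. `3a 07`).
85 57 02 80 b1 80

line 11 (andi): pack op=0x10:5|rd=10:4|imm=87:7 = 0x8557; big→ 85 57
line 12 (dec): pack op=0x0:5|rd=5:4|pad=0:7 = 0x0280; big→ 02 80
line 13 (inv): pack op=0x16:5|rd=3:4|pad=0:7 = 0xb180; big→ b1 80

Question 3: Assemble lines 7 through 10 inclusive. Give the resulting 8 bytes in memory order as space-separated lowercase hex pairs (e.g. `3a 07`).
48 10 80 bb 87 7f 80 27

line 7 (call): pack op=0x9:5|imm=16:11 = 0x4810; big→ 48 10
line 8 (andi): pack op=0x10:5|rd=1:4|imm=59:7 = 0x80bb; big→ 80 bb
line 9 (andi): pack op=0x10:5|rd=14:4|imm=127:7 = 0x877f; big→ 87 7f
line 10 (andi): pack op=0x10:5|rd=0:4|imm=39:7 = 0x8027; big→ 80 27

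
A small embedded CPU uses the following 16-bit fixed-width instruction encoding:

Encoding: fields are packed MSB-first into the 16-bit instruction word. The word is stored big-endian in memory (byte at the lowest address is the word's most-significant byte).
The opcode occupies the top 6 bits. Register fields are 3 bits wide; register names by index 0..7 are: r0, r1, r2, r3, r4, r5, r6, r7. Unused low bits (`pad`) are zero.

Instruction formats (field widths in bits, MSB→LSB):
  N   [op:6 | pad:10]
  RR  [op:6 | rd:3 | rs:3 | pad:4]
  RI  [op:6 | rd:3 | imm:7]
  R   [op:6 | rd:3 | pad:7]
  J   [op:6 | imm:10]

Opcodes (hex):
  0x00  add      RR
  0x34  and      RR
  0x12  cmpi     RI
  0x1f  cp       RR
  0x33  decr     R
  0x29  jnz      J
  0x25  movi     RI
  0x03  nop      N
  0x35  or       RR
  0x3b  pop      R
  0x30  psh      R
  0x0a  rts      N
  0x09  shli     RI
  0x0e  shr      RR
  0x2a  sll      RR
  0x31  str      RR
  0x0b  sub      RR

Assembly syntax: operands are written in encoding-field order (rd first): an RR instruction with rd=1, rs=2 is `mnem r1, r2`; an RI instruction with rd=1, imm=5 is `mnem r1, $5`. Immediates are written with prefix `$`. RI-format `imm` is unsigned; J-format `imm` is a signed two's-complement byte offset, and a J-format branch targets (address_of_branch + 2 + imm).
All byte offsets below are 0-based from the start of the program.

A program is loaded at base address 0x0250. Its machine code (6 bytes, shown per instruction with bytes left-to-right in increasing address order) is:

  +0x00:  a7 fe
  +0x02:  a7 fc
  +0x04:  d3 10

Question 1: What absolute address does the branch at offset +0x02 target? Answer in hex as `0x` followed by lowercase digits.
off 0x02: read a7 fc as big → 0xa7fc
  top 6b → 0x29 → jnz [J]
  [9:0] imm=1020 (s10→-4) = $-4
  target = base 0x0250 + off 0x02 + 2 + imm -4 = 0x0250

0x0250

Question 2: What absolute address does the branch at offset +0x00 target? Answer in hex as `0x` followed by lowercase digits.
@+00  big-endian(a7 fe) = 0xa7fe
  opcode bits[15:10]=0x29: jnz/J
  imm@[9:0]=0x3fe (s10→-2) ⇒ $-2
  target = base 0x0250 + off 0x00 + 2 + imm -2 = 0x0250

0x0250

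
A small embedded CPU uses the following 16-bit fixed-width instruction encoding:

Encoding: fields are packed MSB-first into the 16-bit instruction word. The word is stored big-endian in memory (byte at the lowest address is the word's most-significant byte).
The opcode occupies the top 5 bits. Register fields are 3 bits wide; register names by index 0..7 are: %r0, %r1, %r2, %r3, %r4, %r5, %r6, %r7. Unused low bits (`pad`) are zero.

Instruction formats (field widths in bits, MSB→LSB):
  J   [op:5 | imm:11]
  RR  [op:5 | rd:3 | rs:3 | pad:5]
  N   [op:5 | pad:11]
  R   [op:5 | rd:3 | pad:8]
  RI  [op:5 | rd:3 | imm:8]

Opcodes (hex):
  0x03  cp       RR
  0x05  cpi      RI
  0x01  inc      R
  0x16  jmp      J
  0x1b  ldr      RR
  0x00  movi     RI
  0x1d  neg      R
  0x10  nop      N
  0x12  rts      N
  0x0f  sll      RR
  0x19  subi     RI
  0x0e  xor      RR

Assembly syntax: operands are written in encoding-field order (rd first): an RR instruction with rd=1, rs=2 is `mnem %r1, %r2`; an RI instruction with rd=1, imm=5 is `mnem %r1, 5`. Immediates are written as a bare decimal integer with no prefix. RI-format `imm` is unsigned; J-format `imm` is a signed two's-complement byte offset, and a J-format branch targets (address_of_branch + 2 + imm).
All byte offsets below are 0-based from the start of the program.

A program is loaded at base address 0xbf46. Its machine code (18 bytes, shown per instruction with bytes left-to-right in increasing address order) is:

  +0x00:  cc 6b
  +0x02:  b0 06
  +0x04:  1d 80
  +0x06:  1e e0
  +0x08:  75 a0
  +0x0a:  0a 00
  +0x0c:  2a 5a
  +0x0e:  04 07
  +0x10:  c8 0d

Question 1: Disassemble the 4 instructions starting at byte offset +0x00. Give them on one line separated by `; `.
[00] cc 6b → 0xcc6b
  opcode bits[15:11]=0x19: subi/RI
  rd@[10:8]=0x4 ⇒ %r4
  imm@[7:0]=0x6b ⇒ 107
[02] b0 06 → 0xb006
  opcode bits[15:11]=0x16: jmp/J
  imm@[10:0]=0x6 ⇒ 6
[04] 1d 80 → 0x1d80
  opcode bits[15:11]=0x3: cp/RR
  rd@[10:8]=0x5 ⇒ %r5
  rs@[7:5]=0x4 ⇒ %r4
[06] 1e e0 → 0x1ee0
  opcode bits[15:11]=0x3: cp/RR
  rd@[10:8]=0x6 ⇒ %r6
  rs@[7:5]=0x7 ⇒ %r7

subi %r4, 107; jmp 6; cp %r5, %r4; cp %r6, %r7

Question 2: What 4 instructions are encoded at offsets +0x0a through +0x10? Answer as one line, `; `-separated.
inc %r2; cpi %r2, 90; movi %r4, 7; subi %r0, 13

off 0x0a: read 0a 00 as big → 0x0a00
  op=0x0a00>>11=0x1 ⇒ inc (R)
  rd@[10:8]=0x2 ⇒ %r2
off 0x0c: read 2a 5a as big → 0x2a5a
  op=0x2a5a>>11=0x5 ⇒ cpi (RI)
  rd@[10:8]=0x2 ⇒ %r2
  imm@[7:0]=0x5a ⇒ 90
off 0x0e: read 04 07 as big → 0x0407
  op=0x0407>>11=0x0 ⇒ movi (RI)
  rd@[10:8]=0x4 ⇒ %r4
  imm@[7:0]=0x7 ⇒ 7
off 0x10: read c8 0d as big → 0xc80d
  op=0xc80d>>11=0x19 ⇒ subi (RI)
  rd@[10:8]=0x0 ⇒ %r0
  imm@[7:0]=0xd ⇒ 13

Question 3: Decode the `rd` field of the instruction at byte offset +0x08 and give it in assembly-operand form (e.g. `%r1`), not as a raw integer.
%r5

+0x08: 75 a0 ⇒ word 0x75a0 (big)
  opcode bits[15:11]=0xe: xor/RR
  rd@[10:8]=0x5 ⇒ %r5
  rs@[7:5]=0x5 ⇒ %r5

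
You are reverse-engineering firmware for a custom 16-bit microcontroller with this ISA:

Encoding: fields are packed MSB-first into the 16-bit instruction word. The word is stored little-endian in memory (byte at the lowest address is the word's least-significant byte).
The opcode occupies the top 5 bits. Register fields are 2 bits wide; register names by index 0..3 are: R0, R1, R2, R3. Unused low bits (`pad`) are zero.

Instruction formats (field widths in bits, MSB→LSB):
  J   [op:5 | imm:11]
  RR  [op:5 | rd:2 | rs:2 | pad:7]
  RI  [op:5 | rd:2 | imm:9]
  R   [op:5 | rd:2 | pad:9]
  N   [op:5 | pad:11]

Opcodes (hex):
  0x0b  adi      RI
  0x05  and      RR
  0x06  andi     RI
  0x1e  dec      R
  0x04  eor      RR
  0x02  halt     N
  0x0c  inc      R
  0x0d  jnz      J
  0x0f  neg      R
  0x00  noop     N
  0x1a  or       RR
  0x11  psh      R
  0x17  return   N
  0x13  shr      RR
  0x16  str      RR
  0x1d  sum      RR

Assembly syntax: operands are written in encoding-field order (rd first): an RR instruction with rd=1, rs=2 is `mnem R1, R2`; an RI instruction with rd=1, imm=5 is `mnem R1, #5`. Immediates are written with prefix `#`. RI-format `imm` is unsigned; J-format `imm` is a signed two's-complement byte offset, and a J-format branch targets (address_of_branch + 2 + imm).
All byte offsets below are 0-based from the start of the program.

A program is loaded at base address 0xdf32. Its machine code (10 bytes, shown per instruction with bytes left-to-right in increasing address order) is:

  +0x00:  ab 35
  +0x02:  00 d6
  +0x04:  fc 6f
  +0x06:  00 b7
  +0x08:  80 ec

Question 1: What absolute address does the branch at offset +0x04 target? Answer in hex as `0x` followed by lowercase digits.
+0x04: fc 6f ⇒ word 0x6ffc (little)
  top 5b → 0xd → jnz [J]
  [10:0] imm=2044 (s11→-4) = #-4
  target = base 0xdf32 + off 0x04 + 2 + imm -4 = 0xdf34

0xdf34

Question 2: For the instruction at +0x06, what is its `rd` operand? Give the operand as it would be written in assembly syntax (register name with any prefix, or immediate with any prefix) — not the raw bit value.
+0x06: 00 b7 ⇒ word 0xb700 (little)
  top 5b → 0x16 → str [RR]
  rd: (w>>9)&0x3=0x3 → R3
  rs: (w>>7)&0x3=0x2 → R2

R3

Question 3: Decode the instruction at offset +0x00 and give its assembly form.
@+00  little-endian(ab 35) = 0x35ab
  opcode bits[15:11]=0x6: andi/RI
  rd: (w>>9)&0x3=0x2 → R2
  imm: (w>>0)&0x1ff=0x1ab → #427

andi R2, #427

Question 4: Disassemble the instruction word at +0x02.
[02] 00 d6 → 0xd600
  opcode bits[15:11]=0x1a: or/RR
  rd@[10:9]=0x3 ⇒ R3
  rs@[8:7]=0x0 ⇒ R0

or R3, R0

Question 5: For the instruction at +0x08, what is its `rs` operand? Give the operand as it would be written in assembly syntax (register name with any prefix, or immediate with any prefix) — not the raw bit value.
+0x08: 80 ec ⇒ word 0xec80 (little)
  op=0xec80>>11=0x1d ⇒ sum (RR)
  rd: (w>>9)&0x3=0x2 → R2
  rs: (w>>7)&0x3=0x1 → R1

R1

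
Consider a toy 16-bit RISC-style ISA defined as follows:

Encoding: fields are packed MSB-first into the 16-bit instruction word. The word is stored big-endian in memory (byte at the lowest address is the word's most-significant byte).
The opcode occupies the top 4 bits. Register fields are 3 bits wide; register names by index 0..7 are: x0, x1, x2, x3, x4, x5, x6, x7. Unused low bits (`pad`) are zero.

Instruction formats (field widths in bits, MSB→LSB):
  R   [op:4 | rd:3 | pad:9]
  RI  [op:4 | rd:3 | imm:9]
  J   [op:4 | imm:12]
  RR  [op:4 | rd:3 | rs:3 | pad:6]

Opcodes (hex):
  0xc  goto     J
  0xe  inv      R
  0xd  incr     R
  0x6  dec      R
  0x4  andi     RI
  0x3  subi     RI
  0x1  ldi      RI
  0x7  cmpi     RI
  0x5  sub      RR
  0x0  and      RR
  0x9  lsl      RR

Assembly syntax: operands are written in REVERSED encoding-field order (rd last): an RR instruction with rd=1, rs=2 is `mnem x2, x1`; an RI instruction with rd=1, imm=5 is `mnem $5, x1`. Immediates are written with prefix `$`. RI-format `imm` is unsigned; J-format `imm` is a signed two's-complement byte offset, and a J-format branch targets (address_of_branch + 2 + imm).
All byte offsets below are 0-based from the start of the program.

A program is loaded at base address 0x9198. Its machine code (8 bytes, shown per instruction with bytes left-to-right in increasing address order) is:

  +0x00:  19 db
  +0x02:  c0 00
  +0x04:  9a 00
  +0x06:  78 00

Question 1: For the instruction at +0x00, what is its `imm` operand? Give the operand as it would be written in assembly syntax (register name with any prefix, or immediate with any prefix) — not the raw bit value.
@+00  big-endian(19 db) = 0x19db
  opcode bits[15:12]=0x1: ldi/RI
  [11:9] rd=4 = x4
  [8:0] imm=475 = $475

$475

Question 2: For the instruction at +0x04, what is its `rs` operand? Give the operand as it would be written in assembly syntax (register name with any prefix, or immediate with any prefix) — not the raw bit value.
x0

off 0x04: read 9a 00 as big → 0x9a00
  opcode bits[15:12]=0x9: lsl/RR
  rd: (w>>9)&0x7=0x5 → x5
  rs: (w>>6)&0x7=0x0 → x0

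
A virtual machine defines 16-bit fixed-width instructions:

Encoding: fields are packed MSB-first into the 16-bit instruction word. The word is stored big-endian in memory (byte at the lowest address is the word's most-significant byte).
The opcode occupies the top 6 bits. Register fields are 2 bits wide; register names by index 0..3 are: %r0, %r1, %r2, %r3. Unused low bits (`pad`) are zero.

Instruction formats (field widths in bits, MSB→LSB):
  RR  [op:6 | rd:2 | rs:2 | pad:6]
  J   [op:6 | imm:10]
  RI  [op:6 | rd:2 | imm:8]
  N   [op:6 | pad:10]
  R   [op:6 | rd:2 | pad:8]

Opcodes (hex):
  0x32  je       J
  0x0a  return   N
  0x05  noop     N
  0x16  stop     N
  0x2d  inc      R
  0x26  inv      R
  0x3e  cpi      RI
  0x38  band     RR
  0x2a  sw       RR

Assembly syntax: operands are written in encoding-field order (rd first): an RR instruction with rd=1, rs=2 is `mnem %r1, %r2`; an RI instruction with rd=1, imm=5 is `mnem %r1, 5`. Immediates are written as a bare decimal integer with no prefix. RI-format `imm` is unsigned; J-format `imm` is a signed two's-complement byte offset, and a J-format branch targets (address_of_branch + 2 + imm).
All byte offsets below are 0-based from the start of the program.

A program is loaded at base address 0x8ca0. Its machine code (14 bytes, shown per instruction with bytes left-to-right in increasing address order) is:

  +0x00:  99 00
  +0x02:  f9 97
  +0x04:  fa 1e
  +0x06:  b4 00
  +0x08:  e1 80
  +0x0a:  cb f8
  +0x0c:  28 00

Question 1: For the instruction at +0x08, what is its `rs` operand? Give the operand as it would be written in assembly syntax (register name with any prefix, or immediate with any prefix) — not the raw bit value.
off 0x08: read e1 80 as big → 0xe180
  top 6b → 0x38 → band [RR]
  rd: (w>>8)&0x3=0x1 → %r1
  rs: (w>>6)&0x3=0x2 → %r2

%r2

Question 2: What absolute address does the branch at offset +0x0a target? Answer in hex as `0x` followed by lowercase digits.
0x8ca4

off 0x0a: read cb f8 as big → 0xcbf8
  opcode bits[15:10]=0x32: je/J
  imm@[9:0]=0x3f8 (s10→-8) ⇒ -8
  target = base 0x8ca0 + off 0x0a + 2 + imm -8 = 0x8ca4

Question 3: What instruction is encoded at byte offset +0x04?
cpi %r2, 30

[04] fa 1e → 0xfa1e
  op=0xfa1e>>10=0x3e ⇒ cpi (RI)
  rd@[9:8]=0x2 ⇒ %r2
  imm@[7:0]=0x1e ⇒ 30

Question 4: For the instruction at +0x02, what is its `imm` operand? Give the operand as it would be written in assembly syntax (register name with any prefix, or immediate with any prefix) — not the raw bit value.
@+02  big-endian(f9 97) = 0xf997
  opcode bits[15:10]=0x3e: cpi/RI
  [9:8] rd=1 = %r1
  [7:0] imm=151 = 151

151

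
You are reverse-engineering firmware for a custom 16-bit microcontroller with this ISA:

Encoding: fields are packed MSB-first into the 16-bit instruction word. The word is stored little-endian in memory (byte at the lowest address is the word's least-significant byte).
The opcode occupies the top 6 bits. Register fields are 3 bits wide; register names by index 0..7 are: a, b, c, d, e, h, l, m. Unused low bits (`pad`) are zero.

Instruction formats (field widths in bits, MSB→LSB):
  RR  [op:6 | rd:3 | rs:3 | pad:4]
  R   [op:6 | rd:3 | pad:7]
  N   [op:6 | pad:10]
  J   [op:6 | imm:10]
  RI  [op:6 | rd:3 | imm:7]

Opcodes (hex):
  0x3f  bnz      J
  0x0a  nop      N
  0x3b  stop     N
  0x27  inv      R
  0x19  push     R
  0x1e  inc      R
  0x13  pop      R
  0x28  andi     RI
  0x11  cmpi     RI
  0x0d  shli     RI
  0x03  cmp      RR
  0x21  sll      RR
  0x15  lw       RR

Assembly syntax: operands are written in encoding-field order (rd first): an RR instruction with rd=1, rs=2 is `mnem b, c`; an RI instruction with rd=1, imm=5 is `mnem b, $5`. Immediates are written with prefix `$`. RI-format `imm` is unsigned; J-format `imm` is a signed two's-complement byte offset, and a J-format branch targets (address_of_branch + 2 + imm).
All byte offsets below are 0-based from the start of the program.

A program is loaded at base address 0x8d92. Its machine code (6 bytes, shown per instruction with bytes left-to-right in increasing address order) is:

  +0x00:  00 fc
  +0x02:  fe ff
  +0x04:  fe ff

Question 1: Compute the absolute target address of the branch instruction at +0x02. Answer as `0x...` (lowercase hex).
0x8d94

[02] fe ff → 0xfffe
  op=0xfffe>>10=0x3f ⇒ bnz (J)
  imm: (w>>0)&0x3ff=0x3fe (s10→-2) → $-2
  target = base 0x8d92 + off 0x02 + 2 + imm -2 = 0x8d94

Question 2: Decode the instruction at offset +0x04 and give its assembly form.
off 0x04: read fe ff as little → 0xfffe
  top 6b → 0x3f → bnz [J]
  [9:0] imm=1022 (s10→-2) = $-2

bnz $-2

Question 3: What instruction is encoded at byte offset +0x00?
[00] 00 fc → 0xfc00
  opcode bits[15:10]=0x3f: bnz/J
  imm@[9:0]=0x0 ⇒ $0

bnz $0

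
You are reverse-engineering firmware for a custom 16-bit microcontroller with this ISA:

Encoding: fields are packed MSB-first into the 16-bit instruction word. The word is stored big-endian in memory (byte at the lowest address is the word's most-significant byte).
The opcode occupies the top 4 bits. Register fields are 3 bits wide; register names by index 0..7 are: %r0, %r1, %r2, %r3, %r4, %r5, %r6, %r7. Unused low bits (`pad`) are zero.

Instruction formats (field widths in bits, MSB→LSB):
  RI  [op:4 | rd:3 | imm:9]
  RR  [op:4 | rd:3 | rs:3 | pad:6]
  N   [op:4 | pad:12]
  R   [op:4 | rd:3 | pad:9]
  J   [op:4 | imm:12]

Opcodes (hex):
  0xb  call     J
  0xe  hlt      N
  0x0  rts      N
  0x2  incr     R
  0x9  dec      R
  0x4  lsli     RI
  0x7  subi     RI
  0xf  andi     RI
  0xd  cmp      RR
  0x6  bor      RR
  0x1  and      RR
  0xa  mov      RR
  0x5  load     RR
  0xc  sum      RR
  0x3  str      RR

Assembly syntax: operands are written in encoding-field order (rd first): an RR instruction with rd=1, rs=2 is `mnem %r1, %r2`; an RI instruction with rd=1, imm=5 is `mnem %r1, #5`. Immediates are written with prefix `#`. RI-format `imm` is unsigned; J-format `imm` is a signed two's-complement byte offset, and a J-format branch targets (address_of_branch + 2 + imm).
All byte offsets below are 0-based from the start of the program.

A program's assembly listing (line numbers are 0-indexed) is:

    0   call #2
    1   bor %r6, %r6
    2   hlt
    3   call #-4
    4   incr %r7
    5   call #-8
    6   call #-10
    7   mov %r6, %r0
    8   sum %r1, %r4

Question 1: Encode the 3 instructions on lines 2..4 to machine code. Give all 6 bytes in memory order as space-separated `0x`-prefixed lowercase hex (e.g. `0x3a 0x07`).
2. hlt fields op=0xe:4|pad=0:12 → word e000h → e0 00
3. call fields op=0xb:4|imm=-4:12 → word bffch → bf fc
4. incr fields op=0x2:4|rd=7:3|pad=0:9 → word 2e00h → 2e 00

0xe0 0x00 0xbf 0xfc 0x2e 0x00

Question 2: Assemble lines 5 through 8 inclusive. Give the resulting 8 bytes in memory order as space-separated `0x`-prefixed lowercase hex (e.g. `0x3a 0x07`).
0xbf 0xf8 0xbf 0xf6 0xac 0x00 0xc3 0x00

5. call fields op=0xb:4|imm=-8:12 → word bff8h → bf f8
6. call fields op=0xb:4|imm=-10:12 → word bff6h → bf f6
7. mov fields op=0xa:4|rd=6:3|rs=0:3|pad=0:6 → word ac00h → ac 00
8. sum fields op=0xc:4|rd=1:3|rs=4:3|pad=0:6 → word c300h → c3 00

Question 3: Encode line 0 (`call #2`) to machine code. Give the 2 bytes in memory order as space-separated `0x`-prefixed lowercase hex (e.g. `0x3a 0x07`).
0xb0 0x02

line 0 (call): pack op=0xb:4|imm=2:12 = 0xb002; big→ b0 02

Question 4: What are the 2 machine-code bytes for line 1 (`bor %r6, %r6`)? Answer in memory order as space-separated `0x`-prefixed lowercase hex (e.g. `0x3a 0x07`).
0x6d 0x80

L1: bor op=0x6:4|rd=6:3|rs=6:3|pad=0:6 ⇒ 0x6d80 ⇒ big 6d 80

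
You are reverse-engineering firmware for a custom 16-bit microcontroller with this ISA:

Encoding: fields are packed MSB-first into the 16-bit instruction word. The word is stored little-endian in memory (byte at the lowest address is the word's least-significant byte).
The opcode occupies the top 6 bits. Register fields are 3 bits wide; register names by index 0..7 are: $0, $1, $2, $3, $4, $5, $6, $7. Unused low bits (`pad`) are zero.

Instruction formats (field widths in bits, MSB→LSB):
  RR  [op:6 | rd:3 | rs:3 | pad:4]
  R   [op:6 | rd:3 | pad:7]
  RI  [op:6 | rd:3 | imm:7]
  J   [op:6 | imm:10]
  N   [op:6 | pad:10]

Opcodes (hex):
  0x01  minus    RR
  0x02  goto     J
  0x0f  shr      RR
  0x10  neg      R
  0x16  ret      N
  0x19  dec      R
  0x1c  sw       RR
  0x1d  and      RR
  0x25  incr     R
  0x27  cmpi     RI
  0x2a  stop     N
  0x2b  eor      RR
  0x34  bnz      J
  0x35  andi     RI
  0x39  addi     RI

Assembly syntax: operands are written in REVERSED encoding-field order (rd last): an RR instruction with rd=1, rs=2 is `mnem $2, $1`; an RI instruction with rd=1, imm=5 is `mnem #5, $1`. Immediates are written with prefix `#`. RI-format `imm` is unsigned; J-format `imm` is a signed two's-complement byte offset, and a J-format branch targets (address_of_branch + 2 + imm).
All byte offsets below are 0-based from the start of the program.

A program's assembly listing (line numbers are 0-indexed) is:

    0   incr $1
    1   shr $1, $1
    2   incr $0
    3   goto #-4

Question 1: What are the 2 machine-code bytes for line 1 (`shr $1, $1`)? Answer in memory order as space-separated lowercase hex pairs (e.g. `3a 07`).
90 3c

1. shr fields op=0xf:6|rd=1:3|rs=1:3|pad=0:4 → word 3c90h → 90 3c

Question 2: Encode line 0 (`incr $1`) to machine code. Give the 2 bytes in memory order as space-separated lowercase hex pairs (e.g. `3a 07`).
80 94

line 0 (incr): pack op=0x25:6|rd=1:3|pad=0:7 = 0x9480; little→ 80 94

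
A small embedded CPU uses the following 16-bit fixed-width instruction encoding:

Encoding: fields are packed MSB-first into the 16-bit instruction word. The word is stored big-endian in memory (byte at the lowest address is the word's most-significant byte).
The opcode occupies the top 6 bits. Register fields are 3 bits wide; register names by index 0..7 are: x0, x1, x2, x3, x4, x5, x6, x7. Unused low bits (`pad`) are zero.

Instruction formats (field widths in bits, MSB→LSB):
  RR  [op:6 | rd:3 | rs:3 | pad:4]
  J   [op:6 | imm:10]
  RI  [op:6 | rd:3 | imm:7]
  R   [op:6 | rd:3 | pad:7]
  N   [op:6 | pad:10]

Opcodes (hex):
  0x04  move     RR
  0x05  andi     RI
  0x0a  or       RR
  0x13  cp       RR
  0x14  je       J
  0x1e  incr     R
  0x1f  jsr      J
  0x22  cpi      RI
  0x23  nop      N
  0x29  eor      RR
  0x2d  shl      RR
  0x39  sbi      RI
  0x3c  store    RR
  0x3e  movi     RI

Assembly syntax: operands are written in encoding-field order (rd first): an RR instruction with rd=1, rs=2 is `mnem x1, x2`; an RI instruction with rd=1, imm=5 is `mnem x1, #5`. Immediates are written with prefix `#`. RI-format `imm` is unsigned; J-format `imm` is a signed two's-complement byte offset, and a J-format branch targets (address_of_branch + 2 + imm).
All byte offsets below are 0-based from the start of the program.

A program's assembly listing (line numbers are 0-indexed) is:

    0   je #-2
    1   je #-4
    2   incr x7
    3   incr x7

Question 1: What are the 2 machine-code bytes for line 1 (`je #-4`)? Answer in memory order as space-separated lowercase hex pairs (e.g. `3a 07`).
L1: je op=0x14:6|imm=-4:10 ⇒ 0x53fc ⇒ big 53 fc

53 fc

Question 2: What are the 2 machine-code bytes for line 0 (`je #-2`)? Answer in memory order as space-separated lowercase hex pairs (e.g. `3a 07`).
53 fe

L0: je op=0x14:6|imm=-2:10 ⇒ 0x53fe ⇒ big 53 fe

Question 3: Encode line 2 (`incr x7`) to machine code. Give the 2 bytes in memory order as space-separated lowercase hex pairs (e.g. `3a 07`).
7b 80

2. incr fields op=0x1e:6|rd=7:3|pad=0:7 → word 7b80h → 7b 80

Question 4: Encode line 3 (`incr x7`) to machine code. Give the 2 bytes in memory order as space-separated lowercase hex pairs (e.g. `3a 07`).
7b 80

line 3 (incr): pack op=0x1e:6|rd=7:3|pad=0:7 = 0x7b80; big→ 7b 80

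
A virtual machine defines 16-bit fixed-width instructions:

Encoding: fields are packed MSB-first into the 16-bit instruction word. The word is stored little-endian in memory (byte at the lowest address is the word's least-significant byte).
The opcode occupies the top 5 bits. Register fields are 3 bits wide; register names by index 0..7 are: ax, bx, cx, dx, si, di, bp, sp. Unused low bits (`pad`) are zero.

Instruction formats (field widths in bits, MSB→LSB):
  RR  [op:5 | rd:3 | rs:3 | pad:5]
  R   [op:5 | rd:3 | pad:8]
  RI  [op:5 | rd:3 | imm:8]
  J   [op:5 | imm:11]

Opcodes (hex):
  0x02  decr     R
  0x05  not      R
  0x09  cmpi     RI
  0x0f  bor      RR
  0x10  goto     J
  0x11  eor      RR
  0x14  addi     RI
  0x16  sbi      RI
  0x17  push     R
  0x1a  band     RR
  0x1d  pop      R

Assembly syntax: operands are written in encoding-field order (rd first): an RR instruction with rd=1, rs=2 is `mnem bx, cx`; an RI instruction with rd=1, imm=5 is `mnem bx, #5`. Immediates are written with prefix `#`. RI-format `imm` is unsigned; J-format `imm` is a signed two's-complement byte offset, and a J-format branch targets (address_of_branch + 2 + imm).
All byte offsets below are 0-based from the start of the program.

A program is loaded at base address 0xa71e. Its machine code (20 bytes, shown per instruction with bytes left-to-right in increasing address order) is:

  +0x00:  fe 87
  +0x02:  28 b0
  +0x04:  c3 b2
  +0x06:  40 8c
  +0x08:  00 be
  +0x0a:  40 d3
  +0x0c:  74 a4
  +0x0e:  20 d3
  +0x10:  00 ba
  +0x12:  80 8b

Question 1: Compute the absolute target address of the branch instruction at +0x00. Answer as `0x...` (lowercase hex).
0xa71e

@+00  little-endian(fe 87) = 0x87fe
  opcode bits[15:11]=0x10: goto/J
  imm: (w>>0)&0x7ff=0x7fe (s11→-2) → #-2
  target = base 0xa71e + off 0x00 + 2 + imm -2 = 0xa71e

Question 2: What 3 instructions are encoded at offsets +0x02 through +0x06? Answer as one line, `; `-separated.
sbi ax, #40; sbi cx, #195; eor si, cx

@+02  little-endian(28 b0) = 0xb028
  top 5b → 0x16 → sbi [RI]
  rd: (w>>8)&0x7=0x0 → ax
  imm: (w>>0)&0xff=0x28 → #40
@+04  little-endian(c3 b2) = 0xb2c3
  top 5b → 0x16 → sbi [RI]
  rd: (w>>8)&0x7=0x2 → cx
  imm: (w>>0)&0xff=0xc3 → #195
@+06  little-endian(40 8c) = 0x8c40
  top 5b → 0x11 → eor [RR]
  rd: (w>>8)&0x7=0x4 → si
  rs: (w>>5)&0x7=0x2 → cx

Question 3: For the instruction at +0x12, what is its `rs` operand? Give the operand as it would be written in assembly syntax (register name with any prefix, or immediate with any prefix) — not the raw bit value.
si

[12] 80 8b → 0x8b80
  op=0x8b80>>11=0x11 ⇒ eor (RR)
  [10:8] rd=3 = dx
  [7:5] rs=4 = si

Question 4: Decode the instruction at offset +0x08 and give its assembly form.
push bp

@+08  little-endian(00 be) = 0xbe00
  op=0xbe00>>11=0x17 ⇒ push (R)
  rd@[10:8]=0x6 ⇒ bp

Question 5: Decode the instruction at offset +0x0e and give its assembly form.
band dx, bx

+0x0e: 20 d3 ⇒ word 0xd320 (little)
  op=0xd320>>11=0x1a ⇒ band (RR)
  rd@[10:8]=0x3 ⇒ dx
  rs@[7:5]=0x1 ⇒ bx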